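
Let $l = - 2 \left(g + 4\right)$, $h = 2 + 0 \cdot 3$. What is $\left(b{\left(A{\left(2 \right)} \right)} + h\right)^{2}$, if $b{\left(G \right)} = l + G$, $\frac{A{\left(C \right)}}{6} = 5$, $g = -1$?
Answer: $676$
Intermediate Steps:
$A{\left(C \right)} = 30$ ($A{\left(C \right)} = 6 \cdot 5 = 30$)
$h = 2$ ($h = 2 + 0 = 2$)
$l = -6$ ($l = - 2 \left(-1 + 4\right) = \left(-2\right) 3 = -6$)
$b{\left(G \right)} = -6 + G$
$\left(b{\left(A{\left(2 \right)} \right)} + h\right)^{2} = \left(\left(-6 + 30\right) + 2\right)^{2} = \left(24 + 2\right)^{2} = 26^{2} = 676$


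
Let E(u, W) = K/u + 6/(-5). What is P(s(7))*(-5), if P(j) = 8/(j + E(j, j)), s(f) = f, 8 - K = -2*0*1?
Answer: -1400/243 ≈ -5.7613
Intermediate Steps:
K = 8 (K = 8 - (-2*0) = 8 - 0 = 8 - 1*0 = 8 + 0 = 8)
E(u, W) = -6/5 + 8/u (E(u, W) = 8/u + 6/(-5) = 8/u + 6*(-⅕) = 8/u - 6/5 = -6/5 + 8/u)
P(j) = 8/(-6/5 + j + 8/j) (P(j) = 8/(j + (-6/5 + 8/j)) = 8/(-6/5 + j + 8/j))
P(s(7))*(-5) = (40*7/(40 + 7*(-6 + 5*7)))*(-5) = (40*7/(40 + 7*(-6 + 35)))*(-5) = (40*7/(40 + 7*29))*(-5) = (40*7/(40 + 203))*(-5) = (40*7/243)*(-5) = (40*7*(1/243))*(-5) = (280/243)*(-5) = -1400/243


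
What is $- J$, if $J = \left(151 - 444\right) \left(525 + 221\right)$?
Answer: $218578$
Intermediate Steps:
$J = -218578$ ($J = \left(-293\right) 746 = -218578$)
$- J = \left(-1\right) \left(-218578\right) = 218578$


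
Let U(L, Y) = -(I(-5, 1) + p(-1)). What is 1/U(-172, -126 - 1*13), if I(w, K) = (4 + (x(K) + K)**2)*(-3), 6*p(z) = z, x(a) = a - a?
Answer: 6/91 ≈ 0.065934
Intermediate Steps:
x(a) = 0
p(z) = z/6
I(w, K) = -12 - 3*K**2 (I(w, K) = (4 + (0 + K)**2)*(-3) = (4 + K**2)*(-3) = -12 - 3*K**2)
U(L, Y) = 91/6 (U(L, Y) = -((-12 - 3*1**2) + (1/6)*(-1)) = -((-12 - 3*1) - 1/6) = -((-12 - 3) - 1/6) = -(-15 - 1/6) = -1*(-91/6) = 91/6)
1/U(-172, -126 - 1*13) = 1/(91/6) = 6/91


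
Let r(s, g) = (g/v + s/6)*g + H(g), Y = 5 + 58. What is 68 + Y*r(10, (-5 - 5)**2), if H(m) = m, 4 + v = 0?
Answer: -140632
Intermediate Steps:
v = -4 (v = -4 + 0 = -4)
Y = 63
r(s, g) = g + g*(-g/4 + s/6) (r(s, g) = (g/(-4) + s/6)*g + g = (g*(-1/4) + s*(1/6))*g + g = (-g/4 + s/6)*g + g = g*(-g/4 + s/6) + g = g + g*(-g/4 + s/6))
68 + Y*r(10, (-5 - 5)**2) = 68 + 63*((-5 - 5)**2*(12 - 3*(-5 - 5)**2 + 2*10)/12) = 68 + 63*((1/12)*(-10)**2*(12 - 3*(-10)**2 + 20)) = 68 + 63*((1/12)*100*(12 - 3*100 + 20)) = 68 + 63*((1/12)*100*(12 - 300 + 20)) = 68 + 63*((1/12)*100*(-268)) = 68 + 63*(-6700/3) = 68 - 140700 = -140632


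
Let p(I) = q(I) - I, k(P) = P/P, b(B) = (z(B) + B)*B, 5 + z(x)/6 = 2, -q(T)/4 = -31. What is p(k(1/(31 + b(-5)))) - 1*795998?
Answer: -795875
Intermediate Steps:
q(T) = 124 (q(T) = -4*(-31) = 124)
z(x) = -18 (z(x) = -30 + 6*2 = -30 + 12 = -18)
b(B) = B*(-18 + B) (b(B) = (-18 + B)*B = B*(-18 + B))
k(P) = 1
p(I) = 124 - I
p(k(1/(31 + b(-5)))) - 1*795998 = (124 - 1*1) - 1*795998 = (124 - 1) - 795998 = 123 - 795998 = -795875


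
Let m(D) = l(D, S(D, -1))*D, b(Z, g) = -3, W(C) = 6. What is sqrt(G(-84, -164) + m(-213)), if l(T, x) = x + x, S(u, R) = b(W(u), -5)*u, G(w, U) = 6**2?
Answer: 3*I*sqrt(30242) ≈ 521.71*I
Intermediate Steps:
G(w, U) = 36
S(u, R) = -3*u
l(T, x) = 2*x
m(D) = -6*D**2 (m(D) = (2*(-3*D))*D = (-6*D)*D = -6*D**2)
sqrt(G(-84, -164) + m(-213)) = sqrt(36 - 6*(-213)**2) = sqrt(36 - 6*45369) = sqrt(36 - 272214) = sqrt(-272178) = 3*I*sqrt(30242)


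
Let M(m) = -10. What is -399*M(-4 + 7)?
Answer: 3990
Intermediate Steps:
-399*M(-4 + 7) = -399*(-10) = 3990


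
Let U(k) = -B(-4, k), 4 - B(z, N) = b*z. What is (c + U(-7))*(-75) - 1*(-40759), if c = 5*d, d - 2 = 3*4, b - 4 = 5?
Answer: 38509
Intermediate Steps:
b = 9 (b = 4 + 5 = 9)
d = 14 (d = 2 + 3*4 = 2 + 12 = 14)
B(z, N) = 4 - 9*z
c = 70 (c = 5*14 = 70)
U(k) = -40 (U(k) = -(4 - 9*(-4)) = -(4 + 36) = -1*40 = -40)
(c + U(-7))*(-75) - 1*(-40759) = (70 - 40)*(-75) - 1*(-40759) = 30*(-75) + 40759 = -2250 + 40759 = 38509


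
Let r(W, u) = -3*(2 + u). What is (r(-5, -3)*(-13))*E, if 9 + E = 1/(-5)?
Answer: 1794/5 ≈ 358.80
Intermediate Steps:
r(W, u) = -6 - 3*u
E = -46/5 (E = -9 + 1/(-5) = -9 - ⅕ = -46/5 ≈ -9.2000)
(r(-5, -3)*(-13))*E = ((-6 - 3*(-3))*(-13))*(-46/5) = ((-6 + 9)*(-13))*(-46/5) = (3*(-13))*(-46/5) = -39*(-46/5) = 1794/5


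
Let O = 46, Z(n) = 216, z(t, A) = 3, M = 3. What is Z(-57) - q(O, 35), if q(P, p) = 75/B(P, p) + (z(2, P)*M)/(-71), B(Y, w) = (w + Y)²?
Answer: 33557740/155277 ≈ 216.12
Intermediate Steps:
B(Y, w) = (Y + w)²
q(P, p) = -9/71 + 75/(P + p)² (q(P, p) = 75/((P + p)²) + (3*3)/(-71) = 75/(P + p)² + 9*(-1/71) = 75/(P + p)² - 9/71 = -9/71 + 75/(P + p)²)
Z(-57) - q(O, 35) = 216 - (-9/71 + 75/(46 + 35)²) = 216 - (-9/71 + 75/81²) = 216 - (-9/71 + 75*(1/6561)) = 216 - (-9/71 + 25/2187) = 216 - 1*(-17908/155277) = 216 + 17908/155277 = 33557740/155277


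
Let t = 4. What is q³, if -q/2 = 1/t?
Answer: -⅛ ≈ -0.12500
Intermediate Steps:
q = -½ (q = -2/4 = -2*¼ = -½ ≈ -0.50000)
q³ = (-½)³ = -⅛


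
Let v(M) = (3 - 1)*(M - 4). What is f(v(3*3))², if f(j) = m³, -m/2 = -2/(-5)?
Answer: 4096/15625 ≈ 0.26214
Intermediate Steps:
m = -⅘ (m = -(-4)/(-5) = -(-4)*(-1)/5 = -2*⅖ = -⅘ ≈ -0.80000)
v(M) = -8 + 2*M (v(M) = 2*(-4 + M) = -8 + 2*M)
f(j) = -64/125 (f(j) = (-⅘)³ = -64/125)
f(v(3*3))² = (-64/125)² = 4096/15625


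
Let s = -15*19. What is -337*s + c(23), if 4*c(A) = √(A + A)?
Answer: 96045 + √46/4 ≈ 96047.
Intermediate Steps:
s = -285
c(A) = √2*√A/4 (c(A) = √(A + A)/4 = √(2*A)/4 = (√2*√A)/4 = √2*√A/4)
-337*s + c(23) = -337*(-285) + √2*√23/4 = 96045 + √46/4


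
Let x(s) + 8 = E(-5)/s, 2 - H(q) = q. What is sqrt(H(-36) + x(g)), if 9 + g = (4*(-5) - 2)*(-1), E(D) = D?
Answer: sqrt(5005)/13 ≈ 5.4420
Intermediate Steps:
g = 13 (g = -9 + (4*(-5) - 2)*(-1) = -9 + (-20 - 2)*(-1) = -9 - 22*(-1) = -9 + 22 = 13)
H(q) = 2 - q
x(s) = -8 - 5/s
sqrt(H(-36) + x(g)) = sqrt((2 - 1*(-36)) + (-8 - 5/13)) = sqrt((2 + 36) + (-8 - 5*1/13)) = sqrt(38 + (-8 - 5/13)) = sqrt(38 - 109/13) = sqrt(385/13) = sqrt(5005)/13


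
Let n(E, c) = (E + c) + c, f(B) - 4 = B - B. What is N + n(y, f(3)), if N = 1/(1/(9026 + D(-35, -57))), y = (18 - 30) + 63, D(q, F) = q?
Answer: 9050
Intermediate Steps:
f(B) = 4 (f(B) = 4 + (B - B) = 4 + 0 = 4)
y = 51 (y = -12 + 63 = 51)
N = 8991 (N = 1/(1/(9026 - 35)) = 1/(1/8991) = 8991)
n(E, c) = E + 2*c
N + n(y, f(3)) = 8991 + (51 + 2*4) = 8991 + (51 + 8) = 8991 + 59 = 9050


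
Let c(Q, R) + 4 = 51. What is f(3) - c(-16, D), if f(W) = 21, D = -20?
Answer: -26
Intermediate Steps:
c(Q, R) = 47 (c(Q, R) = -4 + 51 = 47)
f(3) - c(-16, D) = 21 - 1*47 = 21 - 47 = -26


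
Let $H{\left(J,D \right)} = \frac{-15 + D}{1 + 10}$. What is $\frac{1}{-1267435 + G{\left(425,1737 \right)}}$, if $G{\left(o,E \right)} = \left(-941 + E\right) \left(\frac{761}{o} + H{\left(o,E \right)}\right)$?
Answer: $- \frac{4675}{5336042709} \approx -8.7612 \cdot 10^{-7}$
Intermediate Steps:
$H{\left(J,D \right)} = - \frac{15}{11} + \frac{D}{11}$ ($H{\left(J,D \right)} = \frac{-15 + D}{11} = \left(-15 + D\right) \frac{1}{11} = - \frac{15}{11} + \frac{D}{11}$)
$G{\left(o,E \right)} = \left(-941 + E\right) \left(- \frac{15}{11} + \frac{761}{o} + \frac{E}{11}\right)$ ($G{\left(o,E \right)} = \left(-941 + E\right) \left(\frac{761}{o} + \left(- \frac{15}{11} + \frac{E}{11}\right)\right) = \left(-941 + E\right) \left(- \frac{15}{11} + \frac{761}{o} + \frac{E}{11}\right)$)
$\frac{1}{-1267435 + G{\left(425,1737 \right)}} = \frac{1}{-1267435 + \frac{-7877111 + 8371 \cdot 1737 + 425 \left(-941 + 1737\right) \left(-15 + 1737\right)}{11 \cdot 425}} = \frac{1}{-1267435 + \frac{1}{11} \cdot \frac{1}{425} \left(-7877111 + 14540427 + 425 \cdot 796 \cdot 1722\right)} = \frac{1}{-1267435 + \frac{1}{11} \cdot \frac{1}{425} \left(-7877111 + 14540427 + 582552600\right)} = \frac{1}{-1267435 + \frac{1}{11} \cdot \frac{1}{425} \cdot 589215916} = \frac{1}{-1267435 + \frac{589215916}{4675}} = \frac{1}{- \frac{5336042709}{4675}} = - \frac{4675}{5336042709}$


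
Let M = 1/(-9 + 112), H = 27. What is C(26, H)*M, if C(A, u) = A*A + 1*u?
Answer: 703/103 ≈ 6.8252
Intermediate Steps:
C(A, u) = u + A**2 (C(A, u) = A**2 + u = u + A**2)
M = 1/103 ≈ 0.0097087
C(26, H)*M = (27 + 26**2)*(1/103) = (27 + 676)*(1/103) = 703*(1/103) = 703/103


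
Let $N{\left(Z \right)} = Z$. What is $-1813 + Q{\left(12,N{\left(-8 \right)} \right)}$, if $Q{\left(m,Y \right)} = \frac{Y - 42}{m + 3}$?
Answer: $- \frac{5449}{3} \approx -1816.3$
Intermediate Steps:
$Q{\left(m,Y \right)} = \frac{-42 + Y}{3 + m}$
$-1813 + Q{\left(12,N{\left(-8 \right)} \right)} = -1813 + \frac{-42 - 8}{3 + 12} = -1813 + \frac{1}{15} \left(-50\right) = -1813 - \frac{10}{3} = - \frac{5449}{3}$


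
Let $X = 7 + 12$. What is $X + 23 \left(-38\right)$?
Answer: $-855$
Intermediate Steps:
$X = 19$
$X + 23 \left(-38\right) = 19 + 23 \left(-38\right) = 19 - 874 = -855$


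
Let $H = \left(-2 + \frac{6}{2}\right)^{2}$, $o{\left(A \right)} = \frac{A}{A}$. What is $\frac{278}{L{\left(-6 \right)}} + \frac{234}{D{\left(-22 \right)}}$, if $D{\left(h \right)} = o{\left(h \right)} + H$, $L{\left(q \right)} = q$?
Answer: $\frac{212}{3} \approx 70.667$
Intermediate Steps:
$o{\left(A \right)} = 1$
$H = 1$ ($H = \left(-2 + 6 \cdot \frac{1}{2}\right)^{2} = \left(-2 + 3\right)^{2} = 1^{2} = 1$)
$D{\left(h \right)} = 2$ ($D{\left(h \right)} = 1 + 1 = 2$)
$\frac{278}{L{\left(-6 \right)}} + \frac{234}{D{\left(-22 \right)}} = \frac{278}{-6} + \frac{234}{2} = 278 \left(- \frac{1}{6}\right) + 234 \cdot \frac{1}{2} = - \frac{139}{3} + 117 = \frac{212}{3}$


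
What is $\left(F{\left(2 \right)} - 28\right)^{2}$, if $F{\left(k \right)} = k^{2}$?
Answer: $576$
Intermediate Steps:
$\left(F{\left(2 \right)} - 28\right)^{2} = \left(2^{2} - 28\right)^{2} = \left(4 - 28\right)^{2} = \left(-24\right)^{2} = 576$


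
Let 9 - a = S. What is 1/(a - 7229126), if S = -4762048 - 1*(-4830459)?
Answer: -1/7297528 ≈ -1.3703e-7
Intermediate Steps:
S = 68411 (S = -4762048 + 4830459 = 68411)
a = -68402 (a = 9 - 1*68411 = 9 - 68411 = -68402)
1/(a - 7229126) = 1/(-68402 - 7229126) = 1/(-7297528) = -1/7297528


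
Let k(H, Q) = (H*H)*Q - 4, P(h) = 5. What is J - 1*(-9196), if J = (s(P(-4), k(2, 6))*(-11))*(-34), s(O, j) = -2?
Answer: 8448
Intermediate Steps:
k(H, Q) = -4 + Q*H**2 (k(H, Q) = H**2*Q - 4 = Q*H**2 - 4 = -4 + Q*H**2)
J = -748 (J = -2*(-11)*(-34) = 22*(-34) = -748)
J - 1*(-9196) = -748 - 1*(-9196) = -748 + 9196 = 8448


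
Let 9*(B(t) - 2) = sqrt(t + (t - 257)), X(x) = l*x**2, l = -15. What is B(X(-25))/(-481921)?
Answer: -2/481921 - I*sqrt(19007)/4337289 ≈ -4.1501e-6 - 3.1786e-5*I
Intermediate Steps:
X(x) = -15*x**2
B(t) = 2 + sqrt(-257 + 2*t)/9 (B(t) = 2 + sqrt(t + (t - 257))/9 = 2 + sqrt(t + (-257 + t))/9 = 2 + sqrt(-257 + 2*t)/9)
B(X(-25))/(-481921) = (2 + sqrt(-257 + 2*(-15*(-25)**2))/9)/(-481921) = (2 + sqrt(-257 + 2*(-15*625))/9)*(-1/481921) = (2 + sqrt(-257 + 2*(-9375))/9)*(-1/481921) = (2 + sqrt(-257 - 18750)/9)*(-1/481921) = (2 + sqrt(-19007)/9)*(-1/481921) = (2 + (I*sqrt(19007))/9)*(-1/481921) = (2 + I*sqrt(19007)/9)*(-1/481921) = -2/481921 - I*sqrt(19007)/4337289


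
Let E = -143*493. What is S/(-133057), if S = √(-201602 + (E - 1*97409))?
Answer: -I*√369510/133057 ≈ -0.0045685*I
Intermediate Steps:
E = -70499
S = I*√369510 (S = √(-201602 + (-70499 - 1*97409)) = √(-201602 + (-70499 - 97409)) = √(-201602 - 167908) = √(-369510) = I*√369510 ≈ 607.87*I)
S/(-133057) = (I*√369510)/(-133057) = (I*√369510)*(-1/133057) = -I*√369510/133057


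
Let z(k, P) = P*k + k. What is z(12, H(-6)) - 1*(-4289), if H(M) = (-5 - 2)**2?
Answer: 4889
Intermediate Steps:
H(M) = 49 (H(M) = (-7)**2 = 49)
z(k, P) = k + P*k
z(12, H(-6)) - 1*(-4289) = 12*(1 + 49) - 1*(-4289) = 12*50 + 4289 = 600 + 4289 = 4889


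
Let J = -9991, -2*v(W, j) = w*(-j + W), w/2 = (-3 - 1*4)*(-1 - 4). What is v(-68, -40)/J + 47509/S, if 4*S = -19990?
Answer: -959119938/99860045 ≈ -9.6046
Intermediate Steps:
S = -9995/2 (S = (¼)*(-19990) = -9995/2 ≈ -4997.5)
w = 70 (w = 2*((-3 - 1*4)*(-1 - 4)) = 2*((-3 - 4)*(-5)) = 2*(-7*(-5)) = 2*35 = 70)
v(W, j) = -35*W + 35*j (v(W, j) = -35*(-j + W) = -35*(W - j) = -(-70*j + 70*W)/2 = -35*W + 35*j)
v(-68, -40)/J + 47509/S = (-35*(-68) + 35*(-40))/(-9991) + 47509/(-9995/2) = (2380 - 1400)*(-1/9991) + 47509*(-2/9995) = 980*(-1/9991) - 95018/9995 = -980/9991 - 95018/9995 = -959119938/99860045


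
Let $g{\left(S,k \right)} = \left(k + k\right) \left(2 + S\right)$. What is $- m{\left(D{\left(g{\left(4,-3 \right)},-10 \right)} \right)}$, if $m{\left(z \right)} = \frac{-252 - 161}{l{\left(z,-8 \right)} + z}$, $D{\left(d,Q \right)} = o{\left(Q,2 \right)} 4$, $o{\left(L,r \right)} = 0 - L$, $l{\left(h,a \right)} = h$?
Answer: $\frac{413}{80} \approx 5.1625$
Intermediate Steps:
$o{\left(L,r \right)} = - L$
$g{\left(S,k \right)} = 2 k \left(2 + S\right)$
$D{\left(d,Q \right)} = - 4 Q$ ($D{\left(d,Q \right)} = - Q 4 = - 4 Q$)
$m{\left(z \right)} = - \frac{413}{2 z}$ ($m{\left(z \right)} = \frac{-252 - 161}{z + z} = - \frac{413}{2 z}$)
$- m{\left(D{\left(g{\left(4,-3 \right)},-10 \right)} \right)} = - \frac{-413}{2 \left(\left(-4\right) \left(-10\right)\right)} = - \frac{-413}{2 \cdot 40} = \left(-1\right) \left(- \frac{413}{80}\right) = \frac{413}{80}$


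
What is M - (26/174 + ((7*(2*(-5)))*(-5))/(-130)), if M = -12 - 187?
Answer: -222193/1131 ≈ -196.46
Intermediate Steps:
M = -199
M - (26/174 + ((7*(2*(-5)))*(-5))/(-130)) = -199 - (26/174 + ((7*(2*(-5)))*(-5))/(-130)) = -199 - (26*(1/174) + ((7*(-10))*(-5))*(-1/130)) = -199 - (13/87 - 70*(-5)*(-1/130)) = -199 - (13/87 + 350*(-1/130)) = -199 - (13/87 - 35/13) = -199 - 1*(-2876/1131) = -199 + 2876/1131 = -222193/1131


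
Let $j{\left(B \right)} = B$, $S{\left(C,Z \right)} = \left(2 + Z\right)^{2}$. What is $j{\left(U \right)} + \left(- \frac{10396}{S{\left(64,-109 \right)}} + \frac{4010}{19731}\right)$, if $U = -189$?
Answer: $- \frac{42854354377}{225900219} \approx -189.7$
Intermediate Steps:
$j{\left(U \right)} + \left(- \frac{10396}{S{\left(64,-109 \right)}} + \frac{4010}{19731}\right) = -189 + \left(- \frac{10396}{\left(2 - 109\right)^{2}} + \frac{4010}{19731}\right) = -189 + \left(- \frac{10396}{\left(-107\right)^{2}} + 4010 \cdot \frac{1}{19731}\right) = -189 + \left(- \frac{10396}{11449} + \frac{4010}{19731}\right) = -189 - \frac{159212986}{225900219} = - \frac{42854354377}{225900219}$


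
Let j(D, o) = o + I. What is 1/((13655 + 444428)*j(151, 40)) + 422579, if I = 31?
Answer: 13743914180048/32523893 ≈ 4.2258e+5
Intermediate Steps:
j(D, o) = 31 + o (j(D, o) = o + 31 = 31 + o)
1/((13655 + 444428)*j(151, 40)) + 422579 = 1/((13655 + 444428)*(31 + 40)) + 422579 = 1/(458083*71) + 422579 = (1/458083)*(1/71) + 422579 = 1/32523893 + 422579 = 13743914180048/32523893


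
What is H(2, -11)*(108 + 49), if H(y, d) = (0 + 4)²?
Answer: 2512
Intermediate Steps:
H(y, d) = 16 (H(y, d) = 4² = 16)
H(2, -11)*(108 + 49) = 16*(108 + 49) = 16*157 = 2512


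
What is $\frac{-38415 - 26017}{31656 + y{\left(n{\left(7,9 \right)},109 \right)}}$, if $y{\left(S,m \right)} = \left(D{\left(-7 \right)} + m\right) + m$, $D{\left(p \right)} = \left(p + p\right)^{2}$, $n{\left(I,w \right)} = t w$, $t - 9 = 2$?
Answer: $- \frac{32216}{16035} \approx -2.0091$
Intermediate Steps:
$t = 11$ ($t = 9 + 2 = 11$)
$n{\left(I,w \right)} = 11 w$
$D{\left(p \right)} = 4 p^{2}$ ($D{\left(p \right)} = \left(2 p\right)^{2} = 4 p^{2}$)
$y{\left(S,m \right)} = 196 + 2 m$ ($y{\left(S,m \right)} = \left(4 \left(-7\right)^{2} + m\right) + m = \left(4 \cdot 49 + m\right) + m = \left(196 + m\right) + m = 196 + 2 m$)
$\frac{-38415 - 26017}{31656 + y{\left(n{\left(7,9 \right)},109 \right)}} = \frac{-38415 - 26017}{31656 + \left(196 + 2 \cdot 109\right)} = - \frac{64432}{31656 + \left(196 + 218\right)} = - \frac{64432}{31656 + 414} = - \frac{64432}{32070} = \left(-64432\right) \frac{1}{32070} = - \frac{32216}{16035}$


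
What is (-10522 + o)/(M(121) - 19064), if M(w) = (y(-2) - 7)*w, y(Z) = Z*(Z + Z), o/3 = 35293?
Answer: -95357/18943 ≈ -5.0339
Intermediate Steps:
o = 105879 (o = 3*35293 = 105879)
y(Z) = 2*Z**2 (y(Z) = Z*(2*Z) = 2*Z**2)
M(w) = w (M(w) = (2*(-2)**2 - 7)*w = (2*4 - 7)*w = (8 - 7)*w = 1*w = w)
(-10522 + o)/(M(121) - 19064) = (-10522 + 105879)/(121 - 19064) = 95357/(-18943) = 95357*(-1/18943) = -95357/18943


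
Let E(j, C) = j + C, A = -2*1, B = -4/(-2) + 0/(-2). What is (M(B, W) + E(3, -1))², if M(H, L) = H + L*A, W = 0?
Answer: 16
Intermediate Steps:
B = 2 (B = -4*(-½) + 0*(-½) = 2 + 0 = 2)
A = -2
M(H, L) = H - 2*L (M(H, L) = H + L*(-2) = H - 2*L)
E(j, C) = C + j
(M(B, W) + E(3, -1))² = ((2 - 2*0) + (-1 + 3))² = ((2 + 0) + 2)² = (2 + 2)² = 4² = 16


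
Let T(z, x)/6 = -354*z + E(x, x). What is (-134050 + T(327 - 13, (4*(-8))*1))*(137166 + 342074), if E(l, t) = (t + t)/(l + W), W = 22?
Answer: -383846127824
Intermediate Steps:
E(l, t) = 2*t/(22 + l) (E(l, t) = (t + t)/(l + 22) = (2*t)/(22 + l) = 2*t/(22 + l))
T(z, x) = -2124*z + 12*x/(22 + x) (T(z, x) = 6*(-354*z + 2*x/(22 + x)) = -2124*z + 12*x/(22 + x))
(-134050 + T(327 - 13, (4*(-8))*1))*(137166 + 342074) = (-134050 + 12*((4*(-8))*1 - 177*(327 - 13)*(22 + (4*(-8))*1))/(22 + (4*(-8))*1))*(137166 + 342074) = (-134050 + 12*(-32*1 - 177*314*(22 - 32*1))/(22 - 32*1))*479240 = (-134050 + 12*(-32 - 177*314*(22 - 32))/(22 - 32))*479240 = (-134050 + 12*(-32 - 177*314*(-10))/(-10))*479240 = (-134050 + 12*(-1/10)*(-32 + 555780))*479240 = (-134050 + 12*(-1/10)*555748)*479240 = (-134050 - 3334488/5)*479240 = -4004738/5*479240 = -383846127824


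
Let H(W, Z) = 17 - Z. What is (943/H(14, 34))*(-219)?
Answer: 206517/17 ≈ 12148.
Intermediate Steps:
(943/H(14, 34))*(-219) = (943/(17 - 1*34))*(-219) = (943/(17 - 34))*(-219) = (943/(-17))*(-219) = (943*(-1/17))*(-219) = -943/17*(-219) = 206517/17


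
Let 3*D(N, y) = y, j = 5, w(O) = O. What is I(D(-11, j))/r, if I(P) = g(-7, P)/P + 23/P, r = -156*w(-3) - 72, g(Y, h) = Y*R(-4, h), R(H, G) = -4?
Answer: 17/220 ≈ 0.077273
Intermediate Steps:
g(Y, h) = -4*Y (g(Y, h) = Y*(-4) = -4*Y)
r = 396 (r = -156*(-3) - 72 = 468 - 72 = 396)
D(N, y) = y/3
I(P) = 51/P (I(P) = (-4*(-7))/P + 23/P = 28/P + 23/P = 51/P)
I(D(-11, j))/r = (51/(((1/3)*5)))/396 = (51/(5/3))*(1/396) = (51*(3/5))*(1/396) = (153/5)*(1/396) = 17/220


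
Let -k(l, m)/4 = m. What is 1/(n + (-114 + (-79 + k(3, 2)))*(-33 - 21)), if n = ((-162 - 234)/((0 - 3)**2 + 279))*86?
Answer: 4/42943 ≈ 9.3147e-5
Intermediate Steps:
k(l, m) = -4*m
n = -473/4 (n = -396/((-3)**2 + 279)*86 = -396/(9 + 279)*86 = -396/288*86 = -396*1/288*86 = -11/8*86 = -473/4 ≈ -118.25)
1/(n + (-114 + (-79 + k(3, 2)))*(-33 - 21)) = 1/(-473/4 + (-114 + (-79 - 4*2))*(-33 - 21)) = 1/(-473/4 + (-114 + (-79 - 8))*(-54)) = 1/(-473/4 + (-114 - 87)*(-54)) = 1/(-473/4 - 201*(-54)) = 1/(-473/4 + 10854) = 1/(42943/4) = 4/42943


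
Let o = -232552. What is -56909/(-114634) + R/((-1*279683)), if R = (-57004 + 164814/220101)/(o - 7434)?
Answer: 140120911312820189047/282251454536252592482 ≈ 0.49644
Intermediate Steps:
R = 2091078765/8803526431 (R = (-57004 + 164814/220101)/(-232552 - 7434) = (-57004 + 164814*(1/220101))/(-239986) = (-57004 + 54938/73367)*(-1/239986) = -4182157530/73367*(-1/239986) = 2091078765/8803526431 ≈ 0.23753)
-56909/(-114634) + R/((-1*279683)) = -56909/(-114634) + 2091078765/(8803526431*((-1*279683))) = -56909*(-1/114634) + (2091078765/8803526431)/(-279683) = 56909/114634 + (2091078765/8803526431)*(-1/279683) = 56909/114634 - 2091078765/2462196682801373 = 140120911312820189047/282251454536252592482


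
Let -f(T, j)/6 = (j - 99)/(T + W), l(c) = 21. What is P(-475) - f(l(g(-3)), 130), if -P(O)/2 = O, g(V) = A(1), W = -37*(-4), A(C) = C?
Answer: 160736/169 ≈ 951.10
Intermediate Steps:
W = 148
g(V) = 1
P(O) = -2*O
f(T, j) = -6*(-99 + j)/(148 + T) (f(T, j) = -6*(j - 99)/(T + 148) = -6*(-99 + j)/(148 + T))
P(-475) - f(l(g(-3)), 130) = -2*(-475) - 6*(99 - 1*130)/(148 + 21) = 950 - 6*(99 - 130)/169 = 950 - 6*(-31)/169 = 950 - 1*(-186/169) = 950 + 186/169 = 160736/169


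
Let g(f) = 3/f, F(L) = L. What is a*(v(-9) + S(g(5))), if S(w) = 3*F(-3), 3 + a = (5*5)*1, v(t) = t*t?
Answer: 1584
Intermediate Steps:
v(t) = t²
a = 22 (a = -3 + (5*5)*1 = -3 + 25*1 = -3 + 25 = 22)
S(w) = -9 (S(w) = 3*(-3) = -9)
a*(v(-9) + S(g(5))) = 22*((-9)² - 9) = 22*(81 - 9) = 22*72 = 1584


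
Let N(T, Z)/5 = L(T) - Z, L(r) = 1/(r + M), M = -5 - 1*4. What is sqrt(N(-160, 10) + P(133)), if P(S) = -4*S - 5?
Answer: 2*I*sqrt(24802)/13 ≈ 24.229*I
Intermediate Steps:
M = -9 (M = -5 - 4 = -9)
L(r) = 1/(-9 + r) (L(r) = 1/(r - 9) = 1/(-9 + r))
P(S) = -5 - 4*S
N(T, Z) = -5*Z + 5/(-9 + T) (N(T, Z) = 5*(1/(-9 + T) - Z) = -5*Z + 5/(-9 + T))
sqrt(N(-160, 10) + P(133)) = sqrt(5*(1 - 1*10*(-9 - 160))/(-9 - 160) + (-5 - 4*133)) = sqrt(5*(1 - 1*10*(-169))/(-169) + (-5 - 532)) = sqrt(5*(-1/169)*(1 + 1690) - 537) = sqrt(5*(-1/169)*1691 - 537) = sqrt(-8455/169 - 537) = sqrt(-99208/169) = 2*I*sqrt(24802)/13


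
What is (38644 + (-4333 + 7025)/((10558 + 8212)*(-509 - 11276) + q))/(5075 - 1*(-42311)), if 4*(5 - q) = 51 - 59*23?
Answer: 8548211952622/10481978359241 ≈ 0.81552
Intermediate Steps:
q = 663/2 (q = 5 - (51 - 59*23)/4 = 5 - (51 - 1357)/4 = 5 - 1/4*(-1306) = 5 + 653/2 = 663/2 ≈ 331.50)
(38644 + (-4333 + 7025)/((10558 + 8212)*(-509 - 11276) + q))/(5075 - 1*(-42311)) = (38644 + (-4333 + 7025)/((10558 + 8212)*(-509 - 11276) + 663/2))/(5075 - 1*(-42311)) = (38644 + 2692/(18770*(-11785) + 663/2))/(5075 + 42311) = (38644 + 2692/(-221204450 + 663/2))/47386 = (38644 + 2692/(-442408237/2))*(1/47386) = (38644 + 2692*(-2/442408237))*(1/47386) = (38644 - 5384/442408237)*(1/47386) = (17096423905244/442408237)*(1/47386) = 8548211952622/10481978359241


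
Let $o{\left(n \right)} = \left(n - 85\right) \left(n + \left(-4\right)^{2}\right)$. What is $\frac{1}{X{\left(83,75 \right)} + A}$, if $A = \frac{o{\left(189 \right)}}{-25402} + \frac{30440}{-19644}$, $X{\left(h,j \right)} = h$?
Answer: $\frac{4798047}{386775911} \approx 0.012405$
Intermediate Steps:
$o{\left(n \right)} = \left(-85 + n\right) \left(16 + n\right)$ ($o{\left(n \right)} = \left(-85 + n\right) \left(n + 16\right) = \left(-85 + n\right) \left(16 + n\right)$)
$A = - \frac{11461990}{4798047}$ ($A = \frac{-1360 + 189^{2} - 13041}{-25402} + \frac{30440}{-19644} = \left(-1360 + 35721 - 13041\right) \left(- \frac{1}{25402}\right) + 30440 \left(- \frac{1}{19644}\right) = 21320 \left(- \frac{1}{25402}\right) - \frac{7610}{4911} = - \frac{820}{977} - \frac{7610}{4911} = - \frac{11461990}{4798047} \approx -2.3889$)
$\frac{1}{X{\left(83,75 \right)} + A} = \frac{1}{83 - \frac{11461990}{4798047}} = \frac{1}{\frac{386775911}{4798047}} = \frac{4798047}{386775911}$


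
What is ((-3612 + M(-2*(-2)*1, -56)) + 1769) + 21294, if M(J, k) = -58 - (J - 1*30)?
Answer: 19419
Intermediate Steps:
M(J, k) = -28 - J (M(J, k) = -58 - (J - 30) = -58 - (-30 + J) = -58 + (30 - J) = -28 - J)
((-3612 + M(-2*(-2)*1, -56)) + 1769) + 21294 = ((-3612 + (-28 - (-2*(-2)))) + 1769) + 21294 = ((-3612 + (-28 - 4)) + 1769) + 21294 = ((-3612 - 32) + 1769) + 21294 = (-3644 + 1769) + 21294 = -1875 + 21294 = 19419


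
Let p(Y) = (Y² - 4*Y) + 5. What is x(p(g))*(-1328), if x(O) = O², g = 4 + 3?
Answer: -897728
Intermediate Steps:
g = 7
p(Y) = 5 + Y² - 4*Y
x(p(g))*(-1328) = (5 + 7² - 4*7)²*(-1328) = (5 + 49 - 28)²*(-1328) = 26²*(-1328) = 676*(-1328) = -897728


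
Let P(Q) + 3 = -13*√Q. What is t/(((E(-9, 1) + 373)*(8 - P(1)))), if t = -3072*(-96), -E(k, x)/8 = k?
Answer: 12288/445 ≈ 27.613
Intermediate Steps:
P(Q) = -3 - 13*√Q
E(k, x) = -8*k
t = 294912
t/(((E(-9, 1) + 373)*(8 - P(1)))) = 294912/(((-8*(-9) + 373)*(8 - (-3 - 13*√1)))) = 294912/(((72 + 373)*(8 - (-3 - 13*1)))) = 294912/((445*(8 - (-3 - 13)))) = 294912/((445*(8 - 1*(-16)))) = 294912/((445*(8 + 16))) = 294912/((445*24)) = 294912/10680 = 294912*(1/10680) = 12288/445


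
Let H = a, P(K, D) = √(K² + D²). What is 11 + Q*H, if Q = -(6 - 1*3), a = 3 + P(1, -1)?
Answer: 2 - 3*√2 ≈ -2.2426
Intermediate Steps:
P(K, D) = √(D² + K²)
a = 3 + √2 (a = 3 + √((-1)² + 1²) = 3 + √(1 + 1) = 3 + √2 ≈ 4.4142)
H = 3 + √2 ≈ 4.4142
Q = -3 (Q = -(6 - 3) = -1*3 = -3)
11 + Q*H = 11 - 3*(3 + √2) = 11 + (-9 - 3*√2) = 2 - 3*√2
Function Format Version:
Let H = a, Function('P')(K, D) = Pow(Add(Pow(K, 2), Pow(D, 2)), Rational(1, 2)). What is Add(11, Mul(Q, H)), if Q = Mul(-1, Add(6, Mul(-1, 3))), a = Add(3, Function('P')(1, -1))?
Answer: Add(2, Mul(-3, Pow(2, Rational(1, 2)))) ≈ -2.2426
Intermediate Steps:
Function('P')(K, D) = Pow(Add(Pow(D, 2), Pow(K, 2)), Rational(1, 2))
a = Add(3, Pow(2, Rational(1, 2))) (a = Add(3, Pow(Add(Pow(-1, 2), Pow(1, 2)), Rational(1, 2))) = Add(3, Pow(Add(1, 1), Rational(1, 2))) = Add(3, Pow(2, Rational(1, 2))) ≈ 4.4142)
H = Add(3, Pow(2, Rational(1, 2))) ≈ 4.4142
Q = -3 (Q = Mul(-1, Add(6, -3)) = Mul(-1, 3) = -3)
Add(11, Mul(Q, H)) = Add(11, Mul(-3, Add(3, Pow(2, Rational(1, 2))))) = Add(11, Add(-9, Mul(-3, Pow(2, Rational(1, 2))))) = Add(2, Mul(-3, Pow(2, Rational(1, 2))))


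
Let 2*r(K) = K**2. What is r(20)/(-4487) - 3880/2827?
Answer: -17974960/12684749 ≈ -1.4171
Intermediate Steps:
r(K) = K**2/2
r(20)/(-4487) - 3880/2827 = ((1/2)*20**2)/(-4487) - 3880/2827 = ((1/2)*400)*(-1/4487) - 3880*1/2827 = 200*(-1/4487) - 3880/2827 = -200/4487 - 3880/2827 = -17974960/12684749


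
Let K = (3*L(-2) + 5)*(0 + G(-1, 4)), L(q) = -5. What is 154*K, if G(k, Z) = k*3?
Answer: 4620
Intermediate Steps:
G(k, Z) = 3*k
K = 30 (K = (3*(-5) + 5)*(0 + 3*(-1)) = (-15 + 5)*(0 - 3) = -10*(-3) = 30)
154*K = 154*30 = 4620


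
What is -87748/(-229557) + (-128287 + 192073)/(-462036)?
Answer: 4316702021/17677266342 ≈ 0.24419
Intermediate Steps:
-87748/(-229557) + (-128287 + 192073)/(-462036) = -87748*(-1/229557) + 63786*(-1/462036) = 87748/229557 - 10631/77006 = 4316702021/17677266342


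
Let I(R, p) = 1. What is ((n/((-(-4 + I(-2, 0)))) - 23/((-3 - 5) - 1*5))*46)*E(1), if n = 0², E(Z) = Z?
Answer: 1058/13 ≈ 81.385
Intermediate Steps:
n = 0
((n/((-(-4 + I(-2, 0)))) - 23/((-3 - 5) - 1*5))*46)*E(1) = ((0/((-(-4 + 1))) - 23/((-3 - 5) - 1*5))*46)*1 = ((0/((-1*(-3))) - 23/(-8 - 5))*46)*1 = ((0/3 - 23/(-13))*46)*1 = ((0*(⅓) - 23*(-1/13))*46)*1 = ((0 + 23/13)*46)*1 = ((23/13)*46)*1 = (1058/13)*1 = 1058/13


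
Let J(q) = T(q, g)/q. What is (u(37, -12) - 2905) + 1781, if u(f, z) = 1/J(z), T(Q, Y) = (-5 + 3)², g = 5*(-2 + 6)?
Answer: -1127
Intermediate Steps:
g = 20 (g = 5*4 = 20)
T(Q, Y) = 4 (T(Q, Y) = (-2)² = 4)
J(q) = 4/q
u(f, z) = z/4 (u(f, z) = 1/(4/z) = z/4)
(u(37, -12) - 2905) + 1781 = ((¼)*(-12) - 2905) + 1781 = (-3 - 2905) + 1781 = -2908 + 1781 = -1127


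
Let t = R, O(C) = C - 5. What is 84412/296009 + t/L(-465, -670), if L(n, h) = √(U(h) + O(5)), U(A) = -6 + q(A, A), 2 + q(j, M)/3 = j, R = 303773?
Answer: 84412/296009 - 303773*I*√2022/2022 ≈ 0.28517 - 6755.5*I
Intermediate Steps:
q(j, M) = -6 + 3*j
O(C) = -5 + C
U(A) = -12 + 3*A (U(A) = -6 + (-6 + 3*A) = -12 + 3*A)
t = 303773
L(n, h) = √(-12 + 3*h) (L(n, h) = √((-12 + 3*h) + (-5 + 5)) = √((-12 + 3*h) + 0) = √(-12 + 3*h))
84412/296009 + t/L(-465, -670) = 84412/296009 + 303773/(√(-12 + 3*(-670))) = 84412*(1/296009) + 303773/(√(-12 - 2010)) = 84412/296009 + 303773/(√(-2022)) = 84412/296009 + 303773/((I*√2022)) = 84412/296009 + 303773*(-I*√2022/2022) = 84412/296009 - 303773*I*√2022/2022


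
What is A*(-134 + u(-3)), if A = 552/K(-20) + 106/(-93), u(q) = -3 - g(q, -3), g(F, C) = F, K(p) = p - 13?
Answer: 2449252/1023 ≈ 2394.2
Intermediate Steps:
K(p) = -13 + p
u(q) = -3 - q
A = -18278/1023 (A = 552/(-13 - 20) + 106/(-93) = 552/(-33) + 106*(-1/93) = 552*(-1/33) - 106/93 = -184/11 - 106/93 = -18278/1023 ≈ -17.867)
A*(-134 + u(-3)) = -18278*(-134 + (-3 - 1*(-3)))/1023 = -18278*(-134 + (-3 + 3))/1023 = -18278*(-134 + 0)/1023 = -18278/1023*(-134) = 2449252/1023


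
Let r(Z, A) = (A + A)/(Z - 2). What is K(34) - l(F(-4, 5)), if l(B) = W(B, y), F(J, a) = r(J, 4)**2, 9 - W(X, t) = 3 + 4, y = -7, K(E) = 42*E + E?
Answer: 1460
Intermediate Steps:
K(E) = 43*E
r(Z, A) = 2*A/(-2 + Z) (r(Z, A) = (2*A)/(-2 + Z) = 2*A/(-2 + Z))
W(X, t) = 2 (W(X, t) = 9 - (3 + 4) = 9 - 1*7 = 9 - 7 = 2)
F(J, a) = 64/(-2 + J)**2 (F(J, a) = (2*4/(-2 + J))**2 = (8/(-2 + J))**2 = 64/(-2 + J)**2)
l(B) = 2
K(34) - l(F(-4, 5)) = 43*34 - 1*2 = 1462 - 2 = 1460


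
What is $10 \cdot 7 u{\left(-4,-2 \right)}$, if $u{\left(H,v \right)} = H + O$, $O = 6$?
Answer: $140$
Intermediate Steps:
$u{\left(H,v \right)} = 6 + H$ ($u{\left(H,v \right)} = H + 6 = 6 + H$)
$10 \cdot 7 u{\left(-4,-2 \right)} = 10 \cdot 7 \left(6 - 4\right) = 70 \cdot 2 = 140$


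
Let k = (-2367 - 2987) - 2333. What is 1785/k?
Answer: -1785/7687 ≈ -0.23221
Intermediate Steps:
k = -7687 (k = -5354 - 2333 = -7687)
1785/k = 1785/(-7687) = 1785*(-1/7687) = -1785/7687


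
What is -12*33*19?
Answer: -7524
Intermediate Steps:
-12*33*19 = -396*19 = -7524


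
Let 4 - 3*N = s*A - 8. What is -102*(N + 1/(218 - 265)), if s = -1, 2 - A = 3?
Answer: -17476/47 ≈ -371.83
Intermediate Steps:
A = -1 (A = 2 - 1*3 = 2 - 3 = -1)
N = 11/3 (N = 4/3 - (-1*(-1) - 8)/3 = 4/3 - (1 - 8)/3 = 4/3 - ⅓*(-7) = 4/3 + 7/3 = 11/3 ≈ 3.6667)
-102*(N + 1/(218 - 265)) = -102*(11/3 + 1/(218 - 265)) = -102*(11/3 + 1/(-47)) = -102*(11/3 - 1/47) = -102*514/141 = -17476/47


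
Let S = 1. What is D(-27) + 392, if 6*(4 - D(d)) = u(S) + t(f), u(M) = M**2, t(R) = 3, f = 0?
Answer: 1186/3 ≈ 395.33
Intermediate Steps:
D(d) = 10/3 (D(d) = 4 - (1**2 + 3)/6 = 4 - (1 + 3)/6 = 4 - 1/6*4 = 4 - 2/3 = 10/3)
D(-27) + 392 = 10/3 + 392 = 1186/3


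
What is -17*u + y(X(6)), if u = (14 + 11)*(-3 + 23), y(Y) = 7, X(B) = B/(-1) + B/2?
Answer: -8493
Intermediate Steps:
X(B) = -B/2 (X(B) = B*(-1) + B*(½) = -B + B/2 = -B/2)
u = 500 (u = 25*20 = 500)
-17*u + y(X(6)) = -17*500 + 7 = -8500 + 7 = -8493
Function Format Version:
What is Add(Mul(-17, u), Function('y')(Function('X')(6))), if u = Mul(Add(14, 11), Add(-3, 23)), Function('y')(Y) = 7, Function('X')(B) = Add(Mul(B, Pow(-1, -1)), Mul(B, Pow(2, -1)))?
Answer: -8493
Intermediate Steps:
Function('X')(B) = Mul(Rational(-1, 2), B) (Function('X')(B) = Add(Mul(B, -1), Mul(B, Rational(1, 2))) = Add(Mul(-1, B), Mul(Rational(1, 2), B)) = Mul(Rational(-1, 2), B))
u = 500 (u = Mul(25, 20) = 500)
Add(Mul(-17, u), Function('y')(Function('X')(6))) = Add(Mul(-17, 500), 7) = Add(-8500, 7) = -8493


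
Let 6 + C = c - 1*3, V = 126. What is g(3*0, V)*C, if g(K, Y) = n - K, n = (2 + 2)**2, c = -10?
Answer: -304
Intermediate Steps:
n = 16 (n = 4**2 = 16)
g(K, Y) = 16 - K
C = -19 (C = -6 + (-10 - 1*3) = -6 + (-10 - 3) = -6 - 13 = -19)
g(3*0, V)*C = (16 - 3*0)*(-19) = (16 - 1*0)*(-19) = (16 + 0)*(-19) = 16*(-19) = -304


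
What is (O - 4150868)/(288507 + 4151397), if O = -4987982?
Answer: -652775/317136 ≈ -2.0583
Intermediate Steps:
(O - 4150868)/(288507 + 4151397) = (-4987982 - 4150868)/(288507 + 4151397) = -9138850/4439904 = -9138850*1/4439904 = -652775/317136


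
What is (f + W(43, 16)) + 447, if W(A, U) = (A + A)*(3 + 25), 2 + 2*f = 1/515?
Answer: 2939621/1030 ≈ 2854.0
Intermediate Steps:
f = -1029/1030 (f = -1 + (½)/515 = -1 + (½)*(1/515) = -1 + 1/1030 = -1029/1030 ≈ -0.99903)
W(A, U) = 56*A (W(A, U) = (2*A)*28 = 56*A)
(f + W(43, 16)) + 447 = (-1029/1030 + 56*43) + 447 = (-1029/1030 + 2408) + 447 = 2479211/1030 + 447 = 2939621/1030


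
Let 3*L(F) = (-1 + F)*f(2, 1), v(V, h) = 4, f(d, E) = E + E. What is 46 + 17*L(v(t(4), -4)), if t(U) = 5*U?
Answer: 80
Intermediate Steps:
f(d, E) = 2*E
L(F) = -2/3 + 2*F/3 (L(F) = ((-1 + F)*(2*1))/3 = ((-1 + F)*2)/3 = (-2 + 2*F)/3 = -2/3 + 2*F/3)
46 + 17*L(v(t(4), -4)) = 46 + 17*(-2/3 + (2/3)*4) = 46 + 17*(-2/3 + 8/3) = 46 + 17*2 = 46 + 34 = 80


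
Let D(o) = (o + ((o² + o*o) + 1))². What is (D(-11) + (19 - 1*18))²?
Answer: 2897130625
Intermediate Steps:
D(o) = (1 + o + 2*o²)² (D(o) = (o + ((o² + o²) + 1))² = (o + (2*o² + 1))² = (o + (1 + 2*o²))² = (1 + o + 2*o²)²)
(D(-11) + (19 - 1*18))² = ((1 - 11 + 2*(-11)²)² + (19 - 1*18))² = ((1 - 11 + 2*121)² + (19 - 18))² = ((1 - 11 + 242)² + 1)² = (232² + 1)² = (53824 + 1)² = 53825² = 2897130625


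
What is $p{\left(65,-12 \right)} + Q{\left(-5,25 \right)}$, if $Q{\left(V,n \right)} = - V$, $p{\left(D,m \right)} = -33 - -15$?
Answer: $-13$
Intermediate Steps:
$p{\left(D,m \right)} = -18$ ($p{\left(D,m \right)} = -33 + 15 = -18$)
$p{\left(65,-12 \right)} + Q{\left(-5,25 \right)} = -18 - -5 = -18 + 5 = -13$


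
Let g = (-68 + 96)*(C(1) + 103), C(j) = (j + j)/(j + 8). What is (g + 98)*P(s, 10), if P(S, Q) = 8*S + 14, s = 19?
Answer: 4464404/9 ≈ 4.9605e+5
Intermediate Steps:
C(j) = 2*j/(8 + j) (C(j) = (2*j)/(8 + j) = 2*j/(8 + j))
P(S, Q) = 14 + 8*S
g = 26012/9 (g = (-68 + 96)*(2*1/(8 + 1) + 103) = 28*(2*1/9 + 103) = 28*(2*1*(1/9) + 103) = 28*(2/9 + 103) = 28*(929/9) = 26012/9 ≈ 2890.2)
(g + 98)*P(s, 10) = (26012/9 + 98)*(14 + 8*19) = 26894*(14 + 152)/9 = (26894/9)*166 = 4464404/9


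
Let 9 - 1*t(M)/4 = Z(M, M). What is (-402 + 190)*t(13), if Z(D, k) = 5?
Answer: -3392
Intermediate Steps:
t(M) = 16 (t(M) = 36 - 4*5 = 36 - 20 = 16)
(-402 + 190)*t(13) = (-402 + 190)*16 = -212*16 = -3392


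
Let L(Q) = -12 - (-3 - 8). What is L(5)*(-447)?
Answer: 447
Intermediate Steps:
L(Q) = -1 (L(Q) = -12 - 1*(-11) = -12 + 11 = -1)
L(5)*(-447) = -1*(-447) = 447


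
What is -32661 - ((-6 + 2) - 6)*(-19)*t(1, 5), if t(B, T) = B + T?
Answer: -33801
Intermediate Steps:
-32661 - ((-6 + 2) - 6)*(-19)*t(1, 5) = -32661 - ((-6 + 2) - 6)*(-19)*(1 + 5) = -32661 - (-4 - 6)*(-19)*6 = -32661 - (-10*(-19))*6 = -32661 - 190*6 = -32661 - 1*1140 = -32661 - 1140 = -33801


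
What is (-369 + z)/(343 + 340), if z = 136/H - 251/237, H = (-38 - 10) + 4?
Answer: -972802/1780581 ≈ -0.54634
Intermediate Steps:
H = -44 (H = -48 + 4 = -44)
z = -10819/2607 (z = 136/(-44) - 251/237 = 136*(-1/44) - 251*1/237 = -34/11 - 251/237 = -10819/2607 ≈ -4.1500)
(-369 + z)/(343 + 340) = (-369 - 10819/2607)/(343 + 340) = -972802/2607/683 = -972802/2607*1/683 = -972802/1780581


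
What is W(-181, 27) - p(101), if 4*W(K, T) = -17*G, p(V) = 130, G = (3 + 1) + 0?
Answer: -147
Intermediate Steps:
G = 4 (G = 4 + 0 = 4)
W(K, T) = -17 (W(K, T) = (-17*4)/4 = (1/4)*(-68) = -17)
W(-181, 27) - p(101) = -17 - 1*130 = -17 - 130 = -147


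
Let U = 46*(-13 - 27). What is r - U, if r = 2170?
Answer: 4010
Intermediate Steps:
U = -1840 (U = 46*(-40) = -1840)
r - U = 2170 - 1*(-1840) = 2170 + 1840 = 4010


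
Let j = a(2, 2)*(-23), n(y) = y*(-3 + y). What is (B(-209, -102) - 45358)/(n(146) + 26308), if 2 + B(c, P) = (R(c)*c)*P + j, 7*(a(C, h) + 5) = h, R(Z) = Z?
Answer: -31504995/330302 ≈ -95.382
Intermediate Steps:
a(C, h) = -5 + h/7
j = 759/7 (j = (-5 + (1/7)*2)*(-23) = (-5 + 2/7)*(-23) = -33/7*(-23) = 759/7 ≈ 108.43)
B(c, P) = 745/7 + P*c**2 (B(c, P) = -2 + ((c*c)*P + 759/7) = -2 + (c**2*P + 759/7) = -2 + (P*c**2 + 759/7) = -2 + (759/7 + P*c**2) = 745/7 + P*c**2)
(B(-209, -102) - 45358)/(n(146) + 26308) = ((745/7 - 102*(-209)**2) - 45358)/(146*(-3 + 146) + 26308) = ((745/7 - 102*43681) - 45358)/(146*143 + 26308) = ((745/7 - 4455462) - 45358)/(20878 + 26308) = (-31187489/7 - 45358)/47186 = -31504995/7*1/47186 = -31504995/330302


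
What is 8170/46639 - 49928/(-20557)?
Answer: 2496542682/958757923 ≈ 2.6039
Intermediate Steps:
8170/46639 - 49928/(-20557) = 8170*(1/46639) - 49928*(-1/20557) = 8170/46639 + 49928/20557 = 2496542682/958757923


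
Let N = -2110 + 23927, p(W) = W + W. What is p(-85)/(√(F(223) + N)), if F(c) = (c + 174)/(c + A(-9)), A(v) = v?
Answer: -34*√999216290/933847 ≈ -1.1509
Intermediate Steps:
p(W) = 2*W
N = 21817
F(c) = (174 + c)/(-9 + c) (F(c) = (c + 174)/(c - 9) = (174 + c)/(-9 + c))
p(-85)/(√(F(223) + N)) = (2*(-85))/(√((174 + 223)/(-9 + 223) + 21817)) = -170/√(397/214 + 21817) = -170*√999216290/4669235 = -34*√999216290/933847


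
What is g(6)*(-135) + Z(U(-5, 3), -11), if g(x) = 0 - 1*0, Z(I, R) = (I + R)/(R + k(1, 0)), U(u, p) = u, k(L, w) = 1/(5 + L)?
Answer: 96/65 ≈ 1.4769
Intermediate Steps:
Z(I, R) = (I + R)/(⅙ + R) (Z(I, R) = (I + R)/(R + 1/(5 + 1)) = (I + R)/(R + 1/6) = (I + R)/(R + ⅙) = (I + R)/(⅙ + R))
g(x) = 0 (g(x) = 0 + 0 = 0)
g(6)*(-135) + Z(U(-5, 3), -11) = 0*(-135) + 6*(-5 - 11)/(1 + 6*(-11)) = 0 + 6*(-16)/(1 - 66) = 0 + 6*(-16)/(-65) = 0 + 6*(-1/65)*(-16) = 0 + 96/65 = 96/65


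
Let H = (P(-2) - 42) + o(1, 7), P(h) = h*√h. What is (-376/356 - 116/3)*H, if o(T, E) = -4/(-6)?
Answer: 1315144/801 + 21212*I*√2/267 ≈ 1641.9 + 112.35*I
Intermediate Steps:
o(T, E) = ⅔ (o(T, E) = -4*(-⅙) = ⅔)
P(h) = h^(3/2)
H = -124/3 - 2*I*√2 (H = ((-2)^(3/2) - 42) + ⅔ = (-2*I*√2 - 42) + ⅔ = (-42 - 2*I*√2) + ⅔ = -124/3 - 2*I*√2 ≈ -41.333 - 2.8284*I)
(-376/356 - 116/3)*H = (-376/356 - 116/3)*(-124/3 - 2*I*√2) = (-376*1/356 - 116*⅓)*(-124/3 - 2*I*√2) = (-94/89 - 116/3)*(-124/3 - 2*I*√2) = -10606*(-124/3 - 2*I*√2)/267 = 1315144/801 + 21212*I*√2/267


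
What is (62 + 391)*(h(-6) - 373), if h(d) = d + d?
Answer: -174405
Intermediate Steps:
h(d) = 2*d
(62 + 391)*(h(-6) - 373) = (62 + 391)*(2*(-6) - 373) = 453*(-12 - 373) = 453*(-385) = -174405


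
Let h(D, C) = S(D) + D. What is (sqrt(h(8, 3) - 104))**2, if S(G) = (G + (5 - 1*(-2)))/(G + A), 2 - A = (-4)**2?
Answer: -197/2 ≈ -98.500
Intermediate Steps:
A = -14 (A = 2 - 1*(-4)**2 = 2 - 1*16 = 2 - 16 = -14)
S(G) = (7 + G)/(-14 + G) (S(G) = (G + (5 - 1*(-2)))/(G - 14) = (G + (5 + 2))/(-14 + G) = (G + 7)/(-14 + G) = (7 + G)/(-14 + G))
h(D, C) = D + (7 + D)/(-14 + D) (h(D, C) = (7 + D)/(-14 + D) + D = D + (7 + D)/(-14 + D))
(sqrt(h(8, 3) - 104))**2 = (sqrt((7 + 8 + 8*(-14 + 8))/(-14 + 8) - 104))**2 = (sqrt((7 + 8 + 8*(-6))/(-6) - 104))**2 = (sqrt(-(7 + 8 - 48)/6 - 104))**2 = (sqrt(-1/6*(-33) - 104))**2 = (sqrt(11/2 - 104))**2 = (sqrt(-197/2))**2 = (I*sqrt(394)/2)**2 = -197/2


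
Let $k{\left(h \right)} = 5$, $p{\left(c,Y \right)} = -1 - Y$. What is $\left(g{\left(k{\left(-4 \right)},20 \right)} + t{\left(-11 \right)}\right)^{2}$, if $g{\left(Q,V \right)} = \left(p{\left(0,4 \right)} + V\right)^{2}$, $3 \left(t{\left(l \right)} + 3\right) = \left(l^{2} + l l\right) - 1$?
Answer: $\frac{822649}{9} \approx 91406.0$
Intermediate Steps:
$t{\left(l \right)} = - \frac{10}{3} + \frac{2 l^{2}}{3}$ ($t{\left(l \right)} = -3 + \frac{\left(l^{2} + l l\right) - 1}{3} = -3 + \frac{\left(l^{2} + l^{2}\right) - 1}{3} = -3 + \frac{2 l^{2} - 1}{3} = -3 + \frac{-1 + 2 l^{2}}{3} = -3 + \left(- \frac{1}{3} + \frac{2 l^{2}}{3}\right) = - \frac{10}{3} + \frac{2 l^{2}}{3}$)
$g{\left(Q,V \right)} = \left(-5 + V\right)^{2}$ ($g{\left(Q,V \right)} = \left(\left(-1 - 4\right) + V\right)^{2} = \left(-5 + V\right)^{2}$)
$\left(g{\left(k{\left(-4 \right)},20 \right)} + t{\left(-11 \right)}\right)^{2} = \left(\left(-5 + 20\right)^{2} - \left(\frac{10}{3} - \frac{2 \left(-11\right)^{2}}{3}\right)\right)^{2} = \left(15^{2} + \left(- \frac{10}{3} + \frac{2}{3} \cdot 121\right)\right)^{2} = \left(225 + \left(- \frac{10}{3} + \frac{242}{3}\right)\right)^{2} = \left(225 + \frac{232}{3}\right)^{2} = \left(\frac{907}{3}\right)^{2} = \frac{822649}{9}$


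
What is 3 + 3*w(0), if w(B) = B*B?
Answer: 3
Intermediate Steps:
w(B) = B²
3 + 3*w(0) = 3 + 3*0² = 3 + 3*0 = 3 + 0 = 3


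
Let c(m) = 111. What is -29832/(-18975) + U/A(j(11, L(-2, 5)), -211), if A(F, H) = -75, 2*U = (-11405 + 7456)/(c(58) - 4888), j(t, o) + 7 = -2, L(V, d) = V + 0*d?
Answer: 25819621/16480650 ≈ 1.5667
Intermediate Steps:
L(V, d) = V (L(V, d) = V + 0 = V)
j(t, o) = -9 (j(t, o) = -7 - 2 = -9)
U = 3949/9554 (U = ((-11405 + 7456)/(111 - 4888))/2 = (-3949/(-4777))/2 = (-3949*(-1/4777))/2 = (1/2)*(3949/4777) = 3949/9554 ≈ 0.41333)
-29832/(-18975) + U/A(j(11, L(-2, 5)), -211) = -29832/(-18975) + (3949/9554)/(-75) = -29832*(-1/18975) + (3949/9554)*(-1/75) = 904/575 - 3949/716550 = 25819621/16480650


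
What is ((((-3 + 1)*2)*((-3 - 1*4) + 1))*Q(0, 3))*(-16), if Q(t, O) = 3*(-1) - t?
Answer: 1152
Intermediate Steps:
Q(t, O) = -3 - t
((((-3 + 1)*2)*((-3 - 1*4) + 1))*Q(0, 3))*(-16) = ((((-3 + 1)*2)*((-3 - 1*4) + 1))*(-3 - 1*0))*(-16) = (((-2*2)*((-3 - 4) + 1))*(-3 + 0))*(-16) = (-4*(-7 + 1)*(-3))*(-16) = (-4*(-6)*(-3))*(-16) = (24*(-3))*(-16) = -72*(-16) = 1152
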